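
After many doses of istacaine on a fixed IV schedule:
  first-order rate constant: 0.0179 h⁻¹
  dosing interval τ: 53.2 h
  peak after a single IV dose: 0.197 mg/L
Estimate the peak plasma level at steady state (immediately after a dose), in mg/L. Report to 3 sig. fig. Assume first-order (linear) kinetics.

e^(−kτ) = e^(−0.01790 × 53.2) = 0.3859
Accumulation ratio R = 1 / (1 − e^(−kτ)) = 1 / (1 − 0.3859) = 1.628
Steady-state peak = C₀ × R = 0.197 × 1.628 = 0.3207 mg/L

0.321 mg/L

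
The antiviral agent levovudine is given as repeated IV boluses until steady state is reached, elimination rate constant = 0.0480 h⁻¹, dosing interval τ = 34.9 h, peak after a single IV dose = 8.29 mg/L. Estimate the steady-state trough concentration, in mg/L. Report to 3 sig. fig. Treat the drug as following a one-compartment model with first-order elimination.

e^(−kτ) = e^(−0.04800 × 34.9) = 0.1873
Accumulation ratio R = 1 / (1 − e^(−kτ)) = 1 / (1 − 0.1873) = 1.230
Steady-state trough = C₀ × R × e^(−kτ) = 8.29 × 1.230 × 0.1873 = 1.910 mg/L

1.91 mg/L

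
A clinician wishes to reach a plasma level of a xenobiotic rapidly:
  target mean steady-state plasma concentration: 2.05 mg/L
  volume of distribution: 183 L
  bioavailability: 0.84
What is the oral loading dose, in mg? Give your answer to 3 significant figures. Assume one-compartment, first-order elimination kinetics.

447 mg

LD = Css × Vd / F = 2.05 × 183 / 0.84 = 446.6 mg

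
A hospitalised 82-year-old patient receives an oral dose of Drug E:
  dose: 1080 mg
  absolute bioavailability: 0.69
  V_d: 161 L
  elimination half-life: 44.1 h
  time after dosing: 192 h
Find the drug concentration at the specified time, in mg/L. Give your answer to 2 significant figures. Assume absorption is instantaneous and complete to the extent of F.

0.23 mg/L

Amount reaching circulation = F × Dose = 0.69 × 1080 = 745.2 mg
C₀ = F·Dose / Vd = 745.2 / 161 = 4.629 mg/L
k = ln2 / t½ = 0.693147 / 44.1 = 0.01572 h⁻¹
C = C₀ · e^(−k·t) = 4.629 × e^(−0.01572 × 192)
  = 4.629 × 0.04889 = 0.2263 mg/L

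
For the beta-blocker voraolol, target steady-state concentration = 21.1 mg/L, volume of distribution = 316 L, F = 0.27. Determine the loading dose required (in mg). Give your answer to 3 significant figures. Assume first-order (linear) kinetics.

LD = Css × Vd / F = 21.1 × 316 / 0.27 = 24690 mg

24700 mg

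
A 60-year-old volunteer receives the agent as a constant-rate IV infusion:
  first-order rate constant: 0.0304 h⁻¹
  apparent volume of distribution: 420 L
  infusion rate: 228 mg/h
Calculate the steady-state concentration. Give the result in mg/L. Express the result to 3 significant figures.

CL = k × Vd = 0.03040 × 420 = 12.77 L/h
At steady state Css = R₀ / CL = 228 / 12.77 = 17.85 mg/L

17.9 mg/L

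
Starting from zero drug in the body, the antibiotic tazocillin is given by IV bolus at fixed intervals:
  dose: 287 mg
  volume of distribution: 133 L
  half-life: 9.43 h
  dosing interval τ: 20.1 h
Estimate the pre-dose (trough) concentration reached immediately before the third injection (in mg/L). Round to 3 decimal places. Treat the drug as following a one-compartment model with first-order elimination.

C₀ per dose = Dose / Vd = 287 / 133 = 2.158 mg/L
k = ln2 / t½ = 0.693147 / 9.43 = 0.07350 h⁻¹
Fraction remaining after one interval: r = e^(−kτ) = e^(−0.07350 × 20.1) = 0.2282
Before dose 3, 2 doses have been given (aged 1τ, 2τ).
C_trough = C₀ × (r + r²) = 2.158 × (0.2282 + 0.05208) = 0.6048 mg/L

0.605 mg/L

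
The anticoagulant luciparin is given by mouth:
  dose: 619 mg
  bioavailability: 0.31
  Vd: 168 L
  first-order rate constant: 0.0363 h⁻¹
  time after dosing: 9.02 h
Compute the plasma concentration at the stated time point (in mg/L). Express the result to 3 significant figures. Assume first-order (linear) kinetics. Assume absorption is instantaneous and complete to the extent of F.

0.823 mg/L

Amount reaching circulation = F × Dose = 0.31 × 619.0 = 191.9 mg
C₀ = F·Dose / Vd = 191.9 / 168 = 1.142 mg/L
C = C₀ · e^(−k·t) = 1.142 × e^(−0.03630 × 9.02)
  = 1.142 × 0.7208 = 0.8232 mg/L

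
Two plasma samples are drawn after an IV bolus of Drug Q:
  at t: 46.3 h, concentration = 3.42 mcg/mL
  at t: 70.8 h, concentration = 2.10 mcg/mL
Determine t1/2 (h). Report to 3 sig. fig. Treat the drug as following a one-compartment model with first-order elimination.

k = ln(C₁/C₂) / (t₂ − t₁) = ln(3.42/2.10) / (70.8 − 46.3)
  = 0.4877 / 24.50 = 0.01991 h⁻¹
t½ = ln2 / k = 0.693147 / 0.01991 = 34.81 h

34.8 h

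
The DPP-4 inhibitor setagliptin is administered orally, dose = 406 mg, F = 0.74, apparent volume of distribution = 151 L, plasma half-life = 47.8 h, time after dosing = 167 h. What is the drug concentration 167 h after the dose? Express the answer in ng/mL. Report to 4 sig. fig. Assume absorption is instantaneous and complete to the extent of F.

Amount reaching circulation = F × Dose = 0.74 × 406.0 = 300.4 mg
C₀ = F·Dose / Vd = 300.4 / 151 = 1.989 mg/L
k = ln2 / t½ = 0.693147 / 47.8 = 0.01450 h⁻¹
C = C₀ · e^(−k·t) = 1.989 × e^(−0.01450 × 167)
  = 1.989 × 0.08879 = 0.1766 mg/L
Convert: 0.1766 mg/L × 1000 = 176.6 ng/mL

176.6 ng/mL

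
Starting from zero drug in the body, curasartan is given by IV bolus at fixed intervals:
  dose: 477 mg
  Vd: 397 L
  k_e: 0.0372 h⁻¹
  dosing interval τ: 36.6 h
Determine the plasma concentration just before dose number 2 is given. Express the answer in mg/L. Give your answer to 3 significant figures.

0.308 mg/L

C₀ per dose = Dose / Vd = 477 / 397 = 1.202 mg/L
Fraction remaining after one interval: r = e^(−kτ) = e^(−0.03720 × 36.6) = 0.2563
Before dose 2, 1 dose has been given (aged 1τ).
C_trough = C₀ × r = 1.202 × 0.2563 = 0.3081 mg/L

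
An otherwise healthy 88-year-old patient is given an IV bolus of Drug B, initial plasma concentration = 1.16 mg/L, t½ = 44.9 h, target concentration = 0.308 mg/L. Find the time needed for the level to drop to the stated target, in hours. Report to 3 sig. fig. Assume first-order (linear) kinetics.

k = ln2 / t½ = 0.693147 / 44.9 = 0.01544 h⁻¹
t = ln(C₀ / C) / k = ln(1.160 / 0.308) / 0.01544
  = ln(3.766) / 0.01544 = 1.326 / 0.01544 = 85.88 h

85.9 h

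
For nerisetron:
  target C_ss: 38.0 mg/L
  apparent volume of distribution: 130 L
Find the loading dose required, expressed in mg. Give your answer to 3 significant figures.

LD = Css × Vd = 38.0 × 130 = 4940 mg

4940 mg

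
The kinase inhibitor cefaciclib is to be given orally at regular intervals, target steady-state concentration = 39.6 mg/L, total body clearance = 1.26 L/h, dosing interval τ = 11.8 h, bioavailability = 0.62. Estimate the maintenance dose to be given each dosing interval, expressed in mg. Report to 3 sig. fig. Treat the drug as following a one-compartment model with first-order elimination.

950 mg

At steady state, F × (Dose/τ) = Css × CL.
Dose = Css × CL × τ / F = 39.6 × 1.260 × 11.8 / 0.62 = 949.6 mg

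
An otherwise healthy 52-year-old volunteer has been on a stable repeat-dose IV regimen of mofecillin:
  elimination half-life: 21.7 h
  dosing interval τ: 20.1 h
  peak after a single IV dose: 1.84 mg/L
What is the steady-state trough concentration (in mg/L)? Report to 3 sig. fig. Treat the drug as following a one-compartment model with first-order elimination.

k = ln2 / t½ = 0.693147 / 21.7 = 0.03194 h⁻¹
e^(−kτ) = e^(−0.03194 × 20.1) = 0.5262
Accumulation ratio R = 1 / (1 − e^(−kτ)) = 1 / (1 − 0.5262) = 2.111
Steady-state trough = C₀ × R × e^(−kτ) = 1.84 × 2.111 × 0.5262 = 2.044 mg/L

2.04 mg/L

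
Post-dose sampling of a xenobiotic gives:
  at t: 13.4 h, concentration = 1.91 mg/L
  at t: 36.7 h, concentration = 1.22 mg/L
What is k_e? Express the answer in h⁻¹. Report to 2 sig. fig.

0.019 h⁻¹

k = ln(C₁/C₂) / (t₂ − t₁) = ln(1.91/1.22) / (36.7 − 13.4)
  = 0.4483 / 23.30 = 0.01924 h⁻¹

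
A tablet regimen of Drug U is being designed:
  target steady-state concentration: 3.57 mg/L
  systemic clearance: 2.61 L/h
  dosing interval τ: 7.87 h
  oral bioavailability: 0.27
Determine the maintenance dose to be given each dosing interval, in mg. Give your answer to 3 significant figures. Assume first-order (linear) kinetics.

At steady state, F × (Dose/τ) = Css × CL.
Dose = Css × CL × τ / F = 3.57 × 2.610 × 7.87 / 0.27 = 271.6 mg

272 mg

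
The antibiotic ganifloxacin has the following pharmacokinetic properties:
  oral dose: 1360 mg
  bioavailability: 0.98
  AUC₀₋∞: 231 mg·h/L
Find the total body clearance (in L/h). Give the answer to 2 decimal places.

5.77 L/h

CL = F·Dose / AUC = 0.98 × 1360 / 231 = 5.770 L/h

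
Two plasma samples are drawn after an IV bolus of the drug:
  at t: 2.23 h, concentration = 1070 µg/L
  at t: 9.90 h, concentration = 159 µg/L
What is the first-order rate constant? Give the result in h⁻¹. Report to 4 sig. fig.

0.2486 h⁻¹

k = ln(C₁/C₂) / (t₂ − t₁) = ln(1070/159) / (9.90 − 2.23)
  = 1.907 / 7.670 = 0.2486 h⁻¹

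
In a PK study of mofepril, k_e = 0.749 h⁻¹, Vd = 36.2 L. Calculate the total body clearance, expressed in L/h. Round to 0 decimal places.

CL = k × Vd = 0.749 × 36.2 = 27.11 L/h

27 L/h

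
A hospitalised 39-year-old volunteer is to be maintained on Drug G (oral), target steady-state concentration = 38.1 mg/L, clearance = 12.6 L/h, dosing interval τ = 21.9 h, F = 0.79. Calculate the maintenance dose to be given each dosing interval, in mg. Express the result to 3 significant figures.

13300 mg

At steady state, F × (Dose/τ) = Css × CL.
Dose = Css × CL × τ / F = 38.1 × 12.60 × 21.9 / 0.79 = 13310 mg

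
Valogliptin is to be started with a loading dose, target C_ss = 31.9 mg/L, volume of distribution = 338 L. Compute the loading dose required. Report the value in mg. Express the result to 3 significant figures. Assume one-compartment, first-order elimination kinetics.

10800 mg

LD = Css × Vd = 31.9 × 338 = 10780 mg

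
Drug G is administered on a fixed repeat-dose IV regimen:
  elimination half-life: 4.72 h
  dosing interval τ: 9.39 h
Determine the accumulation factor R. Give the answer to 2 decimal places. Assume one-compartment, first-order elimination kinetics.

k = ln2 / t½ = 0.693147 / 4.72 = 0.1469 h⁻¹
e^(−kτ) = e^(−0.1469 × 9.39) = 0.2517
Accumulation ratio R = 1 / (1 − e^(−kτ)) = 1 / (1 − 0.2517) = 1.336

1.34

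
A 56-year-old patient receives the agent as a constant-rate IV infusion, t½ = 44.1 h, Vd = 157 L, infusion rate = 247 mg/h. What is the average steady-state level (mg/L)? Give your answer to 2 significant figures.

100 mg/L

k = ln2 / t½ = 0.693147 / 44.1 = 0.01572 h⁻¹
CL = k × Vd = 0.01572 × 157 = 2.468 L/h
At steady state Css = R₀ / CL = 247 / 2.468 = 100.1 mg/L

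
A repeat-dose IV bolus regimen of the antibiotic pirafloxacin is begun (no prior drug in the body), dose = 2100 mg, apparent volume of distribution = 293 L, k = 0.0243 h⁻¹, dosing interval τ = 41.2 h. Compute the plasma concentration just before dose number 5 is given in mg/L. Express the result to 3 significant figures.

C₀ per dose = Dose / Vd = 2100 / 293 = 7.167 mg/L
Fraction remaining after one interval: r = e^(−kτ) = e^(−0.02430 × 41.2) = 0.3675
Before dose 5, 4 doses have been given (aged 1τ, 2τ, 3τ, 4τ).
C_trough = C₀ × (r + r² + … + r^4) = C₀ × r(1−r^4)/(1−r)
        = 7.167 × 0.3675 × (1 − 0.01824) / (1 − 0.3675) = 4.088 mg/L

4.09 mg/L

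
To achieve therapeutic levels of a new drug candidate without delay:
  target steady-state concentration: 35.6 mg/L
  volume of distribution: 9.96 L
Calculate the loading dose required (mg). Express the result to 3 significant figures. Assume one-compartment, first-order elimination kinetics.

LD = Css × Vd = 35.6 × 9.96 = 354.6 mg

355 mg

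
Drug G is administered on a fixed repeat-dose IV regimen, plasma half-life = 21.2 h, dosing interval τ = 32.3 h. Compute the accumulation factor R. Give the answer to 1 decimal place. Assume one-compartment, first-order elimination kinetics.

1.5

k = ln2 / t½ = 0.693147 / 21.2 = 0.03270 h⁻¹
e^(−kτ) = e^(−0.03270 × 32.3) = 0.3478
Accumulation ratio R = 1 / (1 − e^(−kτ)) = 1 / (1 − 0.3478) = 1.533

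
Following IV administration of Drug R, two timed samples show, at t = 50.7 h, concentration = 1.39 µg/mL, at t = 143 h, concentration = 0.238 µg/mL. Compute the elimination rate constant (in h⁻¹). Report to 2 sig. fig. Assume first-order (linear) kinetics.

0.019 h⁻¹

k = ln(C₁/C₂) / (t₂ − t₁) = ln(1.39/0.238) / (143 − 50.7)
  = 1.765 / 92.30 = 0.01912 h⁻¹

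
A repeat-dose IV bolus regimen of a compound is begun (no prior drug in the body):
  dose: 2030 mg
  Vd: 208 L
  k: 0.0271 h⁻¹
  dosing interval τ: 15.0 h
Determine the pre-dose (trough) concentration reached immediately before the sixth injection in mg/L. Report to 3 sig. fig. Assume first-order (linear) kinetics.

C₀ per dose = Dose / Vd = 2030 / 208 = 9.760 mg/L
Fraction remaining after one interval: r = e^(−kτ) = e^(−0.02710 × 15.0) = 0.6660
Before dose 6, 5 doses have been given (aged 1τ, 2τ, 3τ, 4τ, 5τ).
C_trough = C₀ × (r + r² + … + r^5) = C₀ × r(1−r^5)/(1−r)
        = 9.760 × 0.6660 × (1 − 0.1310) / (1 − 0.6660) = 16.91 mg/L

16.9 mg/L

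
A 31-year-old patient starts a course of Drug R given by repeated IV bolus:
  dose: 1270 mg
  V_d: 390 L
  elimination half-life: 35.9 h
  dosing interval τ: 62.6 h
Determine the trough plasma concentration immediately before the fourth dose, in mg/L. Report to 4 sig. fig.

1.349 mg/L

C₀ per dose = Dose / Vd = 1270 / 390 = 3.256 mg/L
k = ln2 / t½ = 0.693147 / 35.9 = 0.01931 h⁻¹
Fraction remaining after one interval: r = e^(−kτ) = e^(−0.01931 × 62.6) = 0.2986
Before dose 4, 3 doses have been given (aged 1τ, 2τ, 3τ).
C_trough = C₀ × (r + r² + … + r^3) = C₀ × r(1−r^3)/(1−r)
        = 3.256 × 0.2986 × (1 − 0.02662) / (1 − 0.2986) = 1.349 mg/L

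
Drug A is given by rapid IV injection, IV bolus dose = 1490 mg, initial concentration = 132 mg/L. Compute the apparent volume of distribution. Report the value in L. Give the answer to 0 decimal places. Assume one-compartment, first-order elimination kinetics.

Vd = Dose / C₀ = 1490 / 132 = 11.29 L

11 L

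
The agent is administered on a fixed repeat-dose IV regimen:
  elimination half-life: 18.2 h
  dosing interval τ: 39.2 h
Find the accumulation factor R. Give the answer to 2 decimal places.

k = ln2 / t½ = 0.693147 / 18.2 = 0.03809 h⁻¹
e^(−kτ) = e^(−0.03809 × 39.2) = 0.2247
Accumulation ratio R = 1 / (1 − e^(−kτ)) = 1 / (1 − 0.2247) = 1.290

1.29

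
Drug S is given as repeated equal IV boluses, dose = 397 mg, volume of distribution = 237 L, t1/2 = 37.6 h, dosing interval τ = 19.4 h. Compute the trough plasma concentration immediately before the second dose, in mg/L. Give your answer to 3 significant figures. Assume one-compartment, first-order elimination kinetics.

1.17 mg/L

C₀ per dose = Dose / Vd = 397 / 237 = 1.675 mg/L
k = ln2 / t½ = 0.693147 / 37.6 = 0.01843 h⁻¹
Fraction remaining after one interval: r = e^(−kτ) = e^(−0.01843 × 19.4) = 0.6994
Before dose 2, 1 dose has been given (aged 1τ).
C_trough = C₀ × r = 1.675 × 0.6994 = 1.171 mg/L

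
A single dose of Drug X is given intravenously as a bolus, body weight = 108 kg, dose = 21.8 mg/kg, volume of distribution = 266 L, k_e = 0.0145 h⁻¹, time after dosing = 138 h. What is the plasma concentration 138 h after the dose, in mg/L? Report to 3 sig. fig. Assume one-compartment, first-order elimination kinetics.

1.20 mg/L

Total dose = 21.8 × 108 = 2354 mg
C₀ = Dose / Vd = 2354 / 266 = 8.850 mg/L
C = C₀ · e^(−k·t) = 8.850 × e^(−0.01450 × 138)
  = 8.850 × 0.1352 = 1.197 mg/L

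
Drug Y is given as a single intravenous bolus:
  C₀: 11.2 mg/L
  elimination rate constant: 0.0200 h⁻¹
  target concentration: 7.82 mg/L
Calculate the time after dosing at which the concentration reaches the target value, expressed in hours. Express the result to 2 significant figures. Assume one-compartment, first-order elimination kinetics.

t = ln(C₀ / C) / k = ln(11.20 / 7.82) / 0.02000
  = ln(1.432) / 0.02000 = 0.3591 / 0.02000 = 17.96 h

18 h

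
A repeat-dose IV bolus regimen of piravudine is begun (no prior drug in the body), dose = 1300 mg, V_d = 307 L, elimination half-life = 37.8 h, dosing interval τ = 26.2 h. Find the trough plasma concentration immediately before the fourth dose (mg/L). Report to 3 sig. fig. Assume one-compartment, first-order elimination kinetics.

C₀ per dose = Dose / Vd = 1300 / 307 = 4.235 mg/L
k = ln2 / t½ = 0.693147 / 37.8 = 0.01834 h⁻¹
Fraction remaining after one interval: r = e^(−kτ) = e^(−0.01834 × 26.2) = 0.6185
Before dose 4, 3 doses have been given (aged 1τ, 2τ, 3τ).
C_trough = C₀ × (r + r² + … + r^3) = C₀ × r(1−r^3)/(1−r)
        = 4.235 × 0.6185 × (1 − 0.2366) / (1 − 0.6185) = 5.241 mg/L

5.24 mg/L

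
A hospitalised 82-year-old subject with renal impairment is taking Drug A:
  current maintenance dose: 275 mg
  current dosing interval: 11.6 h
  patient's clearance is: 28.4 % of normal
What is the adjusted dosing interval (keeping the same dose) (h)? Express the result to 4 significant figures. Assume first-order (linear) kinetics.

40.85 h

To keep the same average steady-state level, dosing rate must scale with clearance.
CL ratio = 28.4 / 100 = 0.2840
New interval (same dose) = 11.6 / 0.2840 = 40.85 h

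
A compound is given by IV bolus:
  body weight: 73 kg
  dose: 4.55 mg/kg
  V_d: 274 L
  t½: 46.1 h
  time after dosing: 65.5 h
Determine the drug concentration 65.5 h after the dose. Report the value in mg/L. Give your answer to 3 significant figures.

0.453 mg/L

Total dose = 4.55 × 73 = 332.2 mg
C₀ = Dose / Vd = 332.2 / 274 = 1.212 mg/L
k = ln2 / t½ = 0.693147 / 46.1 = 0.01504 h⁻¹
C = C₀ · e^(−k·t) = 1.212 × e^(−0.01504 × 65.5)
  = 1.212 × 0.3734 = 0.4526 mg/L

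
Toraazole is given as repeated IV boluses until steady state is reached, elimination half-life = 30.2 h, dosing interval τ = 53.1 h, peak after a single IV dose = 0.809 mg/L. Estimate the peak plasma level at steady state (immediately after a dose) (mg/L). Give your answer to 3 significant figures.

k = ln2 / t½ = 0.693147 / 30.2 = 0.02295 h⁻¹
e^(−kτ) = e^(−0.02295 × 53.1) = 0.2956
Accumulation ratio R = 1 / (1 − e^(−kτ)) = 1 / (1 − 0.2956) = 1.420
Steady-state peak = C₀ × R = 0.809 × 1.420 = 1.149 mg/L

1.15 mg/L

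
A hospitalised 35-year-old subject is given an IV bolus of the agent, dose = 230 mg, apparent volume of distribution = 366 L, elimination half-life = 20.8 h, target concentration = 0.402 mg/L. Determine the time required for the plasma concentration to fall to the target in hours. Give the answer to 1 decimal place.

13.4 h

C₀ = Dose / Vd = 230.0 / 366 = 0.6284 mg/L
k = ln2 / t½ = 0.693147 / 20.8 = 0.03332 h⁻¹
t = ln(C₀ / C) / k = ln(0.6284 / 0.402) / 0.03332
  = ln(1.563) / 0.03332 = 0.4466 / 0.03332 = 13.40 h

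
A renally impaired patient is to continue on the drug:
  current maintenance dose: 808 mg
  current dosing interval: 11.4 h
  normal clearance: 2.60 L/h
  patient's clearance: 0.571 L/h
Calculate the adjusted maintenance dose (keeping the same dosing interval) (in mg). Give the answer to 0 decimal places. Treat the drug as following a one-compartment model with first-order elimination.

To keep the same average steady-state level, dosing rate must scale with clearance.
CL ratio = 0.571 / 2.60 = 0.2196
New dose (same interval) = 808 × 0.2196 = 177.4 mg

177 mg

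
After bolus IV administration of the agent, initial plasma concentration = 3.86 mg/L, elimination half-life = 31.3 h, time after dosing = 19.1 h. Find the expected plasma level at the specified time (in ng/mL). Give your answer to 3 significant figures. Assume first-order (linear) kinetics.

2530 ng/mL

k = ln2 / t½ = 0.693147 / 31.3 = 0.02215 h⁻¹
C = C₀ · e^(−k·t) = 3.860 × e^(−0.02215 × 19.1)
  = 3.860 × 0.6550 = 2.528 mg/L
Convert: 2.528 mg/L × 1000 = 2528 ng/mL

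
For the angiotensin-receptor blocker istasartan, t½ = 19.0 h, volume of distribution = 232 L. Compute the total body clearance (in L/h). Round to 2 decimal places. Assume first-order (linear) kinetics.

k = ln2 / t½ = 0.693147 / 19.0 = 0.03648 h⁻¹
CL = k × Vd = 0.03648 × 232 = 8.463 L/h

8.46 L/h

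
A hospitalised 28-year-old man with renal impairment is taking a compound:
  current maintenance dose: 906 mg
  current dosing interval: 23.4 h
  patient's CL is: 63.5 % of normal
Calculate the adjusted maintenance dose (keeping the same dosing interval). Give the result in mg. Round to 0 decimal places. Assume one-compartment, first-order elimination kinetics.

To keep the same average steady-state level, dosing rate must scale with clearance.
CL ratio = 63.5 / 100 = 0.6350
New dose (same interval) = 906 × 0.6350 = 575.3 mg

575 mg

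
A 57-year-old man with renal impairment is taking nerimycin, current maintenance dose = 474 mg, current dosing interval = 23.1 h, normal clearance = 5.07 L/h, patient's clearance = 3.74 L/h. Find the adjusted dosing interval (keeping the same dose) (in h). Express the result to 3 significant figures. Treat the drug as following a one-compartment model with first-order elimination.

To keep the same average steady-state level, dosing rate must scale with clearance.
CL ratio = 3.74 / 5.07 = 0.7377
New interval (same dose) = 23.1 / 0.7377 = 31.31 h

31.3 h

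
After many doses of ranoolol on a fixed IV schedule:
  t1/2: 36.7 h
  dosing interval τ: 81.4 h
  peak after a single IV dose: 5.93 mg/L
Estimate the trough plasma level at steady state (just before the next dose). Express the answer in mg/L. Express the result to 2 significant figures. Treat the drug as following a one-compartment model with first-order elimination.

k = ln2 / t½ = 0.693147 / 36.7 = 0.01889 h⁻¹
e^(−kτ) = e^(−0.01889 × 81.4) = 0.2149
Accumulation ratio R = 1 / (1 − e^(−kτ)) = 1 / (1 − 0.2149) = 1.274
Steady-state trough = C₀ × R × e^(−kτ) = 5.93 × 1.274 × 0.2149 = 1.624 mg/L

1.6 mg/L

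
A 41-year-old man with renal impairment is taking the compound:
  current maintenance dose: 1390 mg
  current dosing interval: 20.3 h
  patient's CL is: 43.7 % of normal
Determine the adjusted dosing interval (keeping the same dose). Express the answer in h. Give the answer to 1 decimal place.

46.5 h

To keep the same average steady-state level, dosing rate must scale with clearance.
CL ratio = 43.7 / 100 = 0.4370
New interval (same dose) = 20.3 / 0.4370 = 46.45 h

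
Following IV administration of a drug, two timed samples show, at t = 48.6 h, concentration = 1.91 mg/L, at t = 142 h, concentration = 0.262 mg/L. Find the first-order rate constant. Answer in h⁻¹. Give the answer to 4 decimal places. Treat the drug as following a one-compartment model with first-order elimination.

k = ln(C₁/C₂) / (t₂ − t₁) = ln(1.91/0.262) / (142 − 48.6)
  = 1.987 / 93.40 = 0.02127 h⁻¹

0.0213 h⁻¹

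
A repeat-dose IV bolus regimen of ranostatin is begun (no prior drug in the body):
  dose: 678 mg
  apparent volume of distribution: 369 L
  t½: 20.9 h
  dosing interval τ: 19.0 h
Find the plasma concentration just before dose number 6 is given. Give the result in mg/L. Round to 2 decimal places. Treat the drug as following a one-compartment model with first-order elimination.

C₀ per dose = Dose / Vd = 678 / 369 = 1.837 mg/L
k = ln2 / t½ = 0.693147 / 20.9 = 0.03316 h⁻¹
Fraction remaining after one interval: r = e^(−kτ) = e^(−0.03316 × 19.0) = 0.5326
Before dose 6, 5 doses have been given (aged 1τ, 2τ, 3τ, 4τ, 5τ).
C_trough = C₀ × (r + r² + … + r^5) = C₀ × r(1−r^5)/(1−r)
        = 1.837 × 0.5326 × (1 − 0.04286) / (1 − 0.5326) = 2.004 mg/L

2.00 mg/L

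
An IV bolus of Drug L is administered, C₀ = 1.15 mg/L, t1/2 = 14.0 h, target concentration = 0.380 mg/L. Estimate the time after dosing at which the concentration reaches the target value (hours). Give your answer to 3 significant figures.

22.4 h

k = ln2 / t½ = 0.693147 / 14.0 = 0.04951 h⁻¹
t = ln(C₀ / C) / k = ln(1.150 / 0.380) / 0.04951
  = ln(3.026) / 0.04951 = 1.107 / 0.04951 = 22.36 h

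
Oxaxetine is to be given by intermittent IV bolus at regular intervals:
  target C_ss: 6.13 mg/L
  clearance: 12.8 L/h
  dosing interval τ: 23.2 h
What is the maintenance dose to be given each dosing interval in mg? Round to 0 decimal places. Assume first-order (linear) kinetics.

At steady state, Dose/τ = Css × CL.
Dose = Css × CL × τ = 6.13 × 12.80 × 23.2 = 1820 mg

1820 mg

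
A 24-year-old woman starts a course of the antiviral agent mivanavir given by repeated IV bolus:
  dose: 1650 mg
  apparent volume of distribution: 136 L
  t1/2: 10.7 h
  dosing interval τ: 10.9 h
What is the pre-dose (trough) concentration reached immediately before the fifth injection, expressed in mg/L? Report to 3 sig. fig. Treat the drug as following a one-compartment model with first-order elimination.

C₀ per dose = Dose / Vd = 1650 / 136 = 12.13 mg/L
k = ln2 / t½ = 0.693147 / 10.7 = 0.06478 h⁻¹
Fraction remaining after one interval: r = e^(−kτ) = e^(−0.06478 × 10.9) = 0.4936
Before dose 5, 4 doses have been given (aged 1τ, 2τ, 3τ, 4τ).
C_trough = C₀ × (r + r² + … + r^4) = C₀ × r(1−r^4)/(1−r)
        = 12.13 × 0.4936 × (1 − 0.05936) / (1 − 0.4936) = 11.12 mg/L

11.1 mg/L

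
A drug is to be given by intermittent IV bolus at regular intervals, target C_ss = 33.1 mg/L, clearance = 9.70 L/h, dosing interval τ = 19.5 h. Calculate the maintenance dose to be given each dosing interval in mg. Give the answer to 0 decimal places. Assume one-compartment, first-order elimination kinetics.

6261 mg

At steady state, Dose/τ = Css × CL.
Dose = Css × CL × τ = 33.1 × 9.700 × 19.5 = 6261 mg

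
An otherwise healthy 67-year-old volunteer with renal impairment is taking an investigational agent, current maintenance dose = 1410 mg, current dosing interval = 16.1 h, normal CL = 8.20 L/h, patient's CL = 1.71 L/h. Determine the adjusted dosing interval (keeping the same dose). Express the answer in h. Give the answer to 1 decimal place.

To keep the same average steady-state level, dosing rate must scale with clearance.
CL ratio = 1.71 / 8.20 = 0.2085
New interval (same dose) = 16.1 / 0.2085 = 77.22 h

77.2 h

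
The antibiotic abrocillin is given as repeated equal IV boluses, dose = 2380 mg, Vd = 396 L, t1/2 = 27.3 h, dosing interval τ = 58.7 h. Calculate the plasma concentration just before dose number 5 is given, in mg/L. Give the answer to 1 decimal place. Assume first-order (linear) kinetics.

1.7 mg/L

C₀ per dose = Dose / Vd = 2380 / 396 = 6.010 mg/L
k = ln2 / t½ = 0.693147 / 27.3 = 0.02539 h⁻¹
Fraction remaining after one interval: r = e^(−kτ) = e^(−0.02539 × 58.7) = 0.2253
Before dose 5, 4 doses have been given (aged 1τ, 2τ, 3τ, 4τ).
C_trough = C₀ × (r + r² + … + r^4) = C₀ × r(1−r^4)/(1−r)
        = 6.010 × 0.2253 × (1 − 0.002577) / (1 − 0.2253) = 1.743 mg/L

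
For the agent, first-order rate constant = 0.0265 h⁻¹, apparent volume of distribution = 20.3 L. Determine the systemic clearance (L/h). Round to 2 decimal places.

CL = k × Vd = 0.0265 × 20.3 = 0.5380 L/h

0.54 L/h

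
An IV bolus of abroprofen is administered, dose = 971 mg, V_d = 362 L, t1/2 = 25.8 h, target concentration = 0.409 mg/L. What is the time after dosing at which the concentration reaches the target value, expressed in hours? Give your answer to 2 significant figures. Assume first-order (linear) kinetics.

70 h

C₀ = Dose / Vd = 971.0 / 362 = 2.682 mg/L
k = ln2 / t½ = 0.693147 / 25.8 = 0.02687 h⁻¹
t = ln(C₀ / C) / k = ln(2.682 / 0.409) / 0.02687
  = ln(6.557) / 0.02687 = 1.881 / 0.02687 = 70.00 h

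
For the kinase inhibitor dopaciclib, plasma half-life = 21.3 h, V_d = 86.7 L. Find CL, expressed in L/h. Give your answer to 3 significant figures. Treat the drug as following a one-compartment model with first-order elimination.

2.82 L/h

k = ln2 / t½ = 0.693147 / 21.3 = 0.03254 h⁻¹
CL = k × Vd = 0.03254 × 86.7 = 2.821 L/h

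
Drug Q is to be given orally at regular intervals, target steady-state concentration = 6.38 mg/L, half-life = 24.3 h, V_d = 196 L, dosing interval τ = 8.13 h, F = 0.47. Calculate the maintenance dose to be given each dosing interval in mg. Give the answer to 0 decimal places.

617 mg

k = ln2 / t½ = 0.693147 / 24.3 = 0.02852 h⁻¹
CL = k × Vd = 0.02852 × 196 = 5.590 L/h
At steady state, F × (Dose/τ) = Css × CL.
Dose = Css × CL × τ / F = 6.38 × 5.590 × 8.13 / 0.47 = 616.9 mg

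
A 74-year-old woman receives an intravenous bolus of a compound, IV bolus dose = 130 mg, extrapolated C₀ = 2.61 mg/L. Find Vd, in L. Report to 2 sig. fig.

Vd = Dose / C₀ = 130.0 / 2.61 = 49.81 L

50 L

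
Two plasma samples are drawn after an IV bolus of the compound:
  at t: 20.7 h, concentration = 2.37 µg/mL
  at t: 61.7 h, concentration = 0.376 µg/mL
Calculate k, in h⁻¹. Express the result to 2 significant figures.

0.045 h⁻¹

k = ln(C₁/C₂) / (t₂ − t₁) = ln(2.37/0.376) / (61.7 − 20.7)
  = 1.841 / 41.00 = 0.04490 h⁻¹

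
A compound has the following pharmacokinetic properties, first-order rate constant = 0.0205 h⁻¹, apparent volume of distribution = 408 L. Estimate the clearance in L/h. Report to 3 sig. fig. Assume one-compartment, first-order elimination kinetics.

8.36 L/h

CL = k × Vd = 0.0205 × 408 = 8.364 L/h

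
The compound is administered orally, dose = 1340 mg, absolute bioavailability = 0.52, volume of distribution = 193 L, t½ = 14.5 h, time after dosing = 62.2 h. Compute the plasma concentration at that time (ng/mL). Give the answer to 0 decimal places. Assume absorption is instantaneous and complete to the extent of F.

Amount reaching circulation = F × Dose = 0.52 × 1340 = 696.8 mg
C₀ = F·Dose / Vd = 696.8 / 193 = 3.610 mg/L
k = ln2 / t½ = 0.693147 / 14.5 = 0.04780 h⁻¹
C = C₀ · e^(−k·t) = 3.610 × e^(−0.04780 × 62.2)
  = 3.610 × 0.05114 = 0.1846 mg/L
Convert: 0.1846 mg/L × 1000 = 184.6 ng/mL

185 ng/mL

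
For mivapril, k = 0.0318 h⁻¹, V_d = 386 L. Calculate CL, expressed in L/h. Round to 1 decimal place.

12.3 L/h

CL = k × Vd = 0.0318 × 386 = 12.27 L/h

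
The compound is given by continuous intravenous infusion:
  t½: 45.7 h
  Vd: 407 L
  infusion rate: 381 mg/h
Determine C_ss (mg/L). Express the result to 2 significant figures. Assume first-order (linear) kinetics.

k = ln2 / t½ = 0.693147 / 45.7 = 0.01517 h⁻¹
CL = k × Vd = 0.01517 × 407 = 6.174 L/h
At steady state Css = R₀ / CL = 381 / 6.174 = 61.71 mg/L

62 mg/L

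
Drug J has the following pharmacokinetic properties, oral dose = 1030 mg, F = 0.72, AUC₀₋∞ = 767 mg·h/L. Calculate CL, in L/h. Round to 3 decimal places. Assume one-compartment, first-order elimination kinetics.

0.967 L/h

CL = F·Dose / AUC = 0.72 × 1030 / 767 = 0.9669 L/h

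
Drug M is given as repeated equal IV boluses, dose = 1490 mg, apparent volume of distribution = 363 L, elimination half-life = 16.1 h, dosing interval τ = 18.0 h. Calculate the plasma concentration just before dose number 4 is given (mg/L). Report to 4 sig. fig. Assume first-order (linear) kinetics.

C₀ per dose = Dose / Vd = 1490 / 363 = 4.105 mg/L
k = ln2 / t½ = 0.693147 / 16.1 = 0.04305 h⁻¹
Fraction remaining after one interval: r = e^(−kτ) = e^(−0.04305 × 18.0) = 0.4607
Before dose 4, 3 doses have been given (aged 1τ, 2τ, 3τ).
C_trough = C₀ × (r + r² + … + r^3) = C₀ × r(1−r^3)/(1−r)
        = 4.105 × 0.4607 × (1 − 0.09778) / (1 − 0.4607) = 3.164 mg/L

3.164 mg/L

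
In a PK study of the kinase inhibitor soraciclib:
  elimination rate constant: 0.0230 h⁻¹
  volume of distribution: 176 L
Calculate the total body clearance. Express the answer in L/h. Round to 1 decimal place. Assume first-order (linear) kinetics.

4.0 L/h

CL = k × Vd = 0.0230 × 176 = 4.048 L/h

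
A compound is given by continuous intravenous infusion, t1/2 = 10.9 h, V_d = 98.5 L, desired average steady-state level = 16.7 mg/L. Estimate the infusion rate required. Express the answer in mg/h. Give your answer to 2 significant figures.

k = ln2 / t½ = 0.693147 / 10.9 = 0.06359 h⁻¹
CL = k × Vd = 0.06359 × 98.5 = 6.264 L/h
At steady state, infusion rate R₀ = Css × CL = 16.7 × 6.264 = 104.6 mg/h

100 mg/h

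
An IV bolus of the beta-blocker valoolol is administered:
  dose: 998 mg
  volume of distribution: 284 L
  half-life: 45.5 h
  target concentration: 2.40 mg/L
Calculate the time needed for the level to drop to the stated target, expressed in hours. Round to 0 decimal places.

25 h

C₀ = Dose / Vd = 998.0 / 284 = 3.514 mg/L
k = ln2 / t½ = 0.693147 / 45.5 = 0.01523 h⁻¹
t = ln(C₀ / C) / k = ln(3.514 / 2.40) / 0.01523
  = ln(1.464) / 0.01523 = 0.3812 / 0.01523 = 25.03 h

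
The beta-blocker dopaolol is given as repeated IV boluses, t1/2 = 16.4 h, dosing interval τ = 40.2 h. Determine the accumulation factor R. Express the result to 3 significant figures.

1.22

k = ln2 / t½ = 0.693147 / 16.4 = 0.04227 h⁻¹
e^(−kτ) = e^(−0.04227 × 40.2) = 0.1828
Accumulation ratio R = 1 / (1 − e^(−kτ)) = 1 / (1 − 0.1828) = 1.224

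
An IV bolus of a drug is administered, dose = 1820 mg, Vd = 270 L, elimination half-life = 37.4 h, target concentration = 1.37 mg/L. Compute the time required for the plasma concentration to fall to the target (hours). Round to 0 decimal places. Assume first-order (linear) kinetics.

86 h

C₀ = Dose / Vd = 1820 / 270 = 6.741 mg/L
k = ln2 / t½ = 0.693147 / 37.4 = 0.01853 h⁻¹
t = ln(C₀ / C) / k = ln(6.741 / 1.37) / 0.01853
  = ln(4.920) / 0.01853 = 1.593 / 0.01853 = 85.97 h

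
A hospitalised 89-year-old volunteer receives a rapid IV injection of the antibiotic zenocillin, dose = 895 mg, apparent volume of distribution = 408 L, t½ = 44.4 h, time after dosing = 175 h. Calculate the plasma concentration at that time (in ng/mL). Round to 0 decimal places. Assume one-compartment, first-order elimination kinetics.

143 ng/mL

C₀ = Dose / Vd = 895.0 / 408 = 2.194 mg/L
k = ln2 / t½ = 0.693147 / 44.4 = 0.01561 h⁻¹
C = C₀ · e^(−k·t) = 2.194 × e^(−0.01561 × 175)
  = 2.194 × 0.06511 = 0.1429 mg/L
Convert: 0.1429 mg/L × 1000 = 142.9 ng/mL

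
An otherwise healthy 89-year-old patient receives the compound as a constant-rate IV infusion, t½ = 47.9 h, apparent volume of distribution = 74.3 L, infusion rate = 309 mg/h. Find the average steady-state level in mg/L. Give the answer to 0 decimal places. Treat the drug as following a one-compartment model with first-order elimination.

k = ln2 / t½ = 0.693147 / 47.9 = 0.01447 h⁻¹
CL = k × Vd = 0.01447 × 74.3 = 1.075 L/h
At steady state Css = R₀ / CL = 309 / 1.075 = 287.4 mg/L

287 mg/L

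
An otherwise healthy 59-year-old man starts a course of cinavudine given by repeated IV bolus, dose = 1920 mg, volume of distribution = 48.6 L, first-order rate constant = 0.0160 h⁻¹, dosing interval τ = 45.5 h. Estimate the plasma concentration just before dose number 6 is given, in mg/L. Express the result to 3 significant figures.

C₀ per dose = Dose / Vd = 1920 / 48.6 = 39.51 mg/L
Fraction remaining after one interval: r = e^(−kτ) = e^(−0.01600 × 45.5) = 0.4829
Before dose 6, 5 doses have been given (aged 1τ, 2τ, 3τ, 4τ, 5τ).
C_trough = C₀ × (r + r² + … + r^5) = C₀ × r(1−r^5)/(1−r)
        = 39.51 × 0.4829 × (1 − 0.02626) / (1 − 0.4829) = 35.93 mg/L

35.9 mg/L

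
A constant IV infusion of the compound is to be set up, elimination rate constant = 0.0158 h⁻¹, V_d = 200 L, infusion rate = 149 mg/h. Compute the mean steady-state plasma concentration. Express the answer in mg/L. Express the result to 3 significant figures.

47.2 mg/L

CL = k × Vd = 0.01580 × 200 = 3.160 L/h
At steady state Css = R₀ / CL = 149 / 3.160 = 47.15 mg/L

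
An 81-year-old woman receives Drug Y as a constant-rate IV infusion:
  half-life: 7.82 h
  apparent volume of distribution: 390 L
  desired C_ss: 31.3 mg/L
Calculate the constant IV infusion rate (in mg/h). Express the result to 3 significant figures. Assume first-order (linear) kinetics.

k = ln2 / t½ = 0.693147 / 7.82 = 0.08864 h⁻¹
CL = k × Vd = 0.08864 × 390 = 34.57 L/h
At steady state, infusion rate R₀ = Css × CL = 31.3 × 34.57 = 1082 mg/h

1080 mg/h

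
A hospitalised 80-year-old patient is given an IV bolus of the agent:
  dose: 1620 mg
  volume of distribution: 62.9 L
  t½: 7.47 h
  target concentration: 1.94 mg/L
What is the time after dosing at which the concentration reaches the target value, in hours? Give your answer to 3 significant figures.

C₀ = Dose / Vd = 1620 / 62.9 = 25.76 mg/L
k = ln2 / t½ = 0.693147 / 7.47 = 0.09279 h⁻¹
t = ln(C₀ / C) / k = ln(25.76 / 1.94) / 0.09279
  = ln(13.28) / 0.09279 = 2.586 / 0.09279 = 27.87 h

27.9 h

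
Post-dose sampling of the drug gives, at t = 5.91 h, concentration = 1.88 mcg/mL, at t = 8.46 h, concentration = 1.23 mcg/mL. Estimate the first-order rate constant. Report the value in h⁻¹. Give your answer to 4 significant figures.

k = ln(C₁/C₂) / (t₂ − t₁) = ln(1.88/1.23) / (8.46 − 5.91)
  = 0.4243 / 2.550 = 0.1664 h⁻¹

0.1664 h⁻¹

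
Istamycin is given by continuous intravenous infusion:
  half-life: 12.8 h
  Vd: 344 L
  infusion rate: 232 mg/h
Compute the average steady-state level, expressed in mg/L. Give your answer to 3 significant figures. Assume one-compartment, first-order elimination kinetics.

12.5 mg/L

k = ln2 / t½ = 0.693147 / 12.8 = 0.05415 h⁻¹
CL = k × Vd = 0.05415 × 344 = 18.63 L/h
At steady state Css = R₀ / CL = 232 / 18.63 = 12.45 mg/L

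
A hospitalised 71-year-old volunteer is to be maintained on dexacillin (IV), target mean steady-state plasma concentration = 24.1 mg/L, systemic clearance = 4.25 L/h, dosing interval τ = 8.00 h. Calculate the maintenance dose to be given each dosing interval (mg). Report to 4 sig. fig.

819.4 mg

At steady state, Dose/τ = Css × CL.
Dose = Css × CL × τ = 24.1 × 4.250 × 8.00 = 819.4 mg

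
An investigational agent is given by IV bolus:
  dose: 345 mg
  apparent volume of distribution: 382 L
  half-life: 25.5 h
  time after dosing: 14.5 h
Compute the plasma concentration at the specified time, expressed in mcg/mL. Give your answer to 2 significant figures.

C₀ = Dose / Vd = 345.0 / 382 = 0.9031 mg/L
k = ln2 / t½ = 0.693147 / 25.5 = 0.02718 h⁻¹
C = C₀ · e^(−k·t) = 0.9031 × e^(−0.02718 × 14.5)
  = 0.9031 × 0.6743 = 0.6090 mg/L
(0.6090 mg/L = 0.6090 mcg/mL)

0.61 mcg/mL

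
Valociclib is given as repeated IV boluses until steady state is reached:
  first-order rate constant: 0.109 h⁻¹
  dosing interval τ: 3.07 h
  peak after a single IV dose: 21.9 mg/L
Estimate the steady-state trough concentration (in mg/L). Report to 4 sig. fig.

e^(−kτ) = e^(−0.1090 × 3.07) = 0.7156
Accumulation ratio R = 1 / (1 − e^(−kτ)) = 1 / (1 − 0.7156) = 3.516
Steady-state trough = C₀ × R × e^(−kτ) = 21.9 × 3.516 × 0.7156 = 55.10 mg/L

55.10 mg/L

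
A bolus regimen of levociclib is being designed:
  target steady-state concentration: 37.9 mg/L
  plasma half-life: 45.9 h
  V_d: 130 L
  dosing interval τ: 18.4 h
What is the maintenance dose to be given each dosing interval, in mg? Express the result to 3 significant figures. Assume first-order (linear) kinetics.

k = ln2 / t½ = 0.693147 / 45.9 = 0.01510 h⁻¹
CL = k × Vd = 0.01510 × 130 = 1.963 L/h
At steady state, Dose/τ = Css × CL.
Dose = Css × CL × τ = 37.9 × 1.963 × 18.4 = 1369 mg

1370 mg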